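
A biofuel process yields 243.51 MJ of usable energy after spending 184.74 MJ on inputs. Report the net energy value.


NEV = E_out - E_in
= 243.51 - 184.74
= 58.7700 MJ

58.7700 MJ


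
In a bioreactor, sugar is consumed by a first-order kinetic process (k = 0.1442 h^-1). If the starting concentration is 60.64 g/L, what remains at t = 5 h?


S = S0 * exp(-k * t)
S = 60.64 * exp(-0.1442 * 5)
S = 29.4872 g/L

29.4872 g/L


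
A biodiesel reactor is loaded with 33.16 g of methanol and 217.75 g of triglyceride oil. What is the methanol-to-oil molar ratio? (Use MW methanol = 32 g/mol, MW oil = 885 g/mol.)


Molar ratio = n_MeOH / n_oil = (MeOH/32) / (oil/885) = (MeOH * 885) / (32 * oil)
= (33.16 * 885) / (32 * 217.75)
= 4.2116

4.2116


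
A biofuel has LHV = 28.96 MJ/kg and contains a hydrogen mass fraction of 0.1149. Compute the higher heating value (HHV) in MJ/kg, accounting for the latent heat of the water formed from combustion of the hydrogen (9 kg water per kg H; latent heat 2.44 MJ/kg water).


HHV = LHV + H_frac * 9 * 2.44
= 28.96 + 0.1149 * 9 * 2.44
= 31.4832 MJ/kg

31.4832 MJ/kg


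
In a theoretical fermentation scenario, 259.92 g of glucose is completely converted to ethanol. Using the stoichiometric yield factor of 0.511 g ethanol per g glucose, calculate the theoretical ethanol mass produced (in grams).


Theoretical ethanol yield: m_EtOH = 0.511 * m_glucose
m_EtOH = 0.511 * 259.92 = 132.8191 g

132.8191 g


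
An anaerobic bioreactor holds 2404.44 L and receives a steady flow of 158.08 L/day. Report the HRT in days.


HRT = V / Q
= 2404.44 / 158.08
= 15.2103 days

15.2103 days


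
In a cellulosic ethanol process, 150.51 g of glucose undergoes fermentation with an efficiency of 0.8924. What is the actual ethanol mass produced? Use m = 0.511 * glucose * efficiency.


Actual ethanol: m = 0.511 * 150.51 * 0.8924
m = 68.6350 g

68.6350 g


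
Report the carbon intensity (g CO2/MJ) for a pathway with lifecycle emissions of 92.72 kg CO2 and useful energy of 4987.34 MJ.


CI = CO2 * 1000 / E
= 92.72 * 1000 / 4987.34
= 18.5911 g CO2/MJ

18.5911 g CO2/MJ


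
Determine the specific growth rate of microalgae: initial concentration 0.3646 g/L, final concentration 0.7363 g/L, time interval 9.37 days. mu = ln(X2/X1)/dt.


mu = ln(X2/X1) / dt
= ln(0.7363/0.3646) / 9.37
= 0.0750 per day

0.0750 per day


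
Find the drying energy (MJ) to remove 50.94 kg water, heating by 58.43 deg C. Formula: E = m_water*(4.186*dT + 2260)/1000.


E = m_water * (4.186 * dT + 2260) / 1000
= 50.94 * (4.186 * 58.43 + 2260) / 1000
= 127.5837 MJ

127.5837 MJ


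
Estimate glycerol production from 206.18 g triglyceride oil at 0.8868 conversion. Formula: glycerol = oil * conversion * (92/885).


glycerol = oil * conv * (92/885)
= 206.18 * 0.8868 * 92 / 885
= 19.0071 g

19.0071 g


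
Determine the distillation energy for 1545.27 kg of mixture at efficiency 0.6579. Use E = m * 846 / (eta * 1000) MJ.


E = m * 846 / (eta * 1000)
= 1545.27 * 846 / (0.6579 * 1000)
= 1987.0777 MJ

1987.0777 MJ


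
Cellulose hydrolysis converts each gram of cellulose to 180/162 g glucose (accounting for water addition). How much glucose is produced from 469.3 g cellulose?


glucose = cellulose * 180/162
= 469.3 * 180/162
= 521.4444 g

521.4444 g


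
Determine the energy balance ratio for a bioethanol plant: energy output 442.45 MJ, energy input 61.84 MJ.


EROI = E_out / E_in
= 442.45 / 61.84
= 7.1548

7.1548


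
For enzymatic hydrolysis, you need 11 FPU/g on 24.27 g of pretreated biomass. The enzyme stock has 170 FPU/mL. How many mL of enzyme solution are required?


V = dosage * m_sub / activity
V = 11 * 24.27 / 170
V = 1.5704 mL

1.5704 mL


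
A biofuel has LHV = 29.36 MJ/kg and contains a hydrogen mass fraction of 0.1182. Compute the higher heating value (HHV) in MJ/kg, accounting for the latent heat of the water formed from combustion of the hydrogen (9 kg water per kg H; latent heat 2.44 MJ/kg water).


HHV = LHV + H_frac * 9 * 2.44
= 29.36 + 0.1182 * 9 * 2.44
= 31.9557 MJ/kg

31.9557 MJ/kg


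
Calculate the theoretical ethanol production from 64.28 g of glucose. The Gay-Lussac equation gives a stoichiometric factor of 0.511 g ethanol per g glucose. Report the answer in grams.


Theoretical ethanol yield: m_EtOH = 0.511 * m_glucose
m_EtOH = 0.511 * 64.28 = 32.8471 g

32.8471 g


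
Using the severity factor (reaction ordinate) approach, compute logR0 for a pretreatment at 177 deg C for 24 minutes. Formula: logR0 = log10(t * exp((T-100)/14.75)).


logR0 = log10(t * exp((T - 100) / 14.75))
= log10(24 * exp((177 - 100) / 14.75))
= 3.6474

3.6474


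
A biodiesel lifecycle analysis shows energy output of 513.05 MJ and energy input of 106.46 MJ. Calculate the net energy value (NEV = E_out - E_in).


NEV = E_out - E_in
= 513.05 - 106.46
= 406.5900 MJ

406.5900 MJ


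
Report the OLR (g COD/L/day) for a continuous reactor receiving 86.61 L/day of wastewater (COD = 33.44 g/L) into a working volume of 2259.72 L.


OLR = Q * S / V
= 86.61 * 33.44 / 2259.72
= 1.2817 g/L/day

1.2817 g/L/day


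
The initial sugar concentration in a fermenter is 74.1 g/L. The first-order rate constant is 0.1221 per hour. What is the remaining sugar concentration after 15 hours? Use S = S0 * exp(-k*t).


S = S0 * exp(-k * t)
S = 74.1 * exp(-0.1221 * 15)
S = 11.8688 g/L

11.8688 g/L


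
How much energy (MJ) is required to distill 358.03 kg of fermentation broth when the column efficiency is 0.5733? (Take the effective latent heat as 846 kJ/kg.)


E = m * 846 / (eta * 1000)
= 358.03 * 846 / (0.5733 * 1000)
= 528.3331 MJ

528.3331 MJ


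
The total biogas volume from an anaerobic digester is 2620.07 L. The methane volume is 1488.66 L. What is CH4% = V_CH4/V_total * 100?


CH4% = V_CH4 / V_total * 100
= 1488.66 / 2620.07 * 100
= 56.8176%

56.8176%


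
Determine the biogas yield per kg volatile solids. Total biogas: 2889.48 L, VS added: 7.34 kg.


Y = V / VS
= 2889.48 / 7.34
= 393.6621 L/kg VS

393.6621 L/kg VS


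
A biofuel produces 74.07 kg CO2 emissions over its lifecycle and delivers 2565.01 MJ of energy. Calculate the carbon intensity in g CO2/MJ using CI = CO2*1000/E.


CI = CO2 * 1000 / E
= 74.07 * 1000 / 2565.01
= 28.8771 g CO2/MJ

28.8771 g CO2/MJ


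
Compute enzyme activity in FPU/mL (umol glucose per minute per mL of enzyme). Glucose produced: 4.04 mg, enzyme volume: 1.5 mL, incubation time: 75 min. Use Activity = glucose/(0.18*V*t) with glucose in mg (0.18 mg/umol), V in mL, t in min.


Activity = glucose_mg / (0.18 mg/umol * V_mL * t_min)
= 4.04 / (0.18 * 1.5 * 75)
= 0.1995 FPU/mL

0.1995 FPU/mL


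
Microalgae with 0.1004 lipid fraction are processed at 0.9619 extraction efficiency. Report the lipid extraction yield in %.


Y = lipid_content * extraction_eff * 100
= 0.1004 * 0.9619 * 100
= 9.6575%

9.6575%


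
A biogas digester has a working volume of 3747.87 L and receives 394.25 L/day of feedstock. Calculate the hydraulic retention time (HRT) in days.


HRT = V / Q
= 3747.87 / 394.25
= 9.5063 days

9.5063 days


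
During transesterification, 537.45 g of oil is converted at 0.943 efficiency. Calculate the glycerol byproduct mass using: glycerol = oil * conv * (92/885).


glycerol = oil * conv * (92/885)
= 537.45 * 0.943 * 92 / 885
= 52.6859 g

52.6859 g


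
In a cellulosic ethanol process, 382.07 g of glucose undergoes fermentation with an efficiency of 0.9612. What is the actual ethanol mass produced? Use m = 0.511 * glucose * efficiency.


Actual ethanol: m = 0.511 * 382.07 * 0.9612
m = 187.6625 g

187.6625 g


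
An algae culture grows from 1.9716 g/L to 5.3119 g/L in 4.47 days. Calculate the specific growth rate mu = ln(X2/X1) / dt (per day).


mu = ln(X2/X1) / dt
= ln(5.3119/1.9716) / 4.47
= 0.2217 per day

0.2217 per day


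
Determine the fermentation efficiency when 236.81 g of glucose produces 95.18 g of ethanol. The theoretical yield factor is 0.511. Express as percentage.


Fermentation efficiency = (actual / (0.511 * glucose)) * 100
= (95.18 / (0.511 * 236.81)) * 100
= 78.6547%

78.6547%


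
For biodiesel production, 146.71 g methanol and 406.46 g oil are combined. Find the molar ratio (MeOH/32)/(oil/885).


Molar ratio = n_MeOH / n_oil = (MeOH/32) / (oil/885) = (MeOH * 885) / (32 * oil)
= (146.71 * 885) / (32 * 406.46)
= 9.9824

9.9824


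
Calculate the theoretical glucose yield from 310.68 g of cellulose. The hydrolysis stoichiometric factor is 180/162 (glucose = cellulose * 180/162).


glucose = cellulose * 180/162
= 310.68 * 180/162
= 345.2000 g

345.2000 g


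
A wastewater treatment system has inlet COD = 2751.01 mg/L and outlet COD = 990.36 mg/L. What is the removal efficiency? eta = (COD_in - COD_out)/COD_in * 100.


eta = (COD_in - COD_out) / COD_in * 100
= (2751.01 - 990.36) / 2751.01 * 100
= 64.0001%

64.0001%


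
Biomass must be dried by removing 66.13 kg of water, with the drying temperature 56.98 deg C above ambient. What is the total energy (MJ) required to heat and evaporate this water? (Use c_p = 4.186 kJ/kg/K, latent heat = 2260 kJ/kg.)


E = m_water * (4.186 * dT + 2260) / 1000
= 66.13 * (4.186 * 56.98 + 2260) / 1000
= 165.2270 MJ

165.2270 MJ


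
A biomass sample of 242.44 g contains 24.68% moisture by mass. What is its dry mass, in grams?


Wd = Ww * (1 - MC/100)
= 242.44 * (1 - 24.68/100)
= 182.6058 g

182.6058 g


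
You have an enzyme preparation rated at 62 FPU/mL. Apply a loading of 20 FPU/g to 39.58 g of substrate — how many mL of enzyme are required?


V = dosage * m_sub / activity
V = 20 * 39.58 / 62
V = 12.7677 mL

12.7677 mL


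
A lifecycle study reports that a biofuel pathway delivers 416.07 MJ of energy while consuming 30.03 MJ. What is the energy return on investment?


EROI = E_out / E_in
= 416.07 / 30.03
= 13.8551

13.8551


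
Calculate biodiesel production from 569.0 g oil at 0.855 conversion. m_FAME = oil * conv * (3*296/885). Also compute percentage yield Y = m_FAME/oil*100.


m_FAME = oil * conv * (3 * 296 / 885) = oil * conv * (888/885)
= 569.0 * 0.855 * 888 / 885
= 488.1441 g
Y = m_FAME / oil * 100 = conv * (888/885) * 100
= 0.855 * 888 / 885 * 100
= 85.79%

488.1441 g FAME; Y = 85.79%


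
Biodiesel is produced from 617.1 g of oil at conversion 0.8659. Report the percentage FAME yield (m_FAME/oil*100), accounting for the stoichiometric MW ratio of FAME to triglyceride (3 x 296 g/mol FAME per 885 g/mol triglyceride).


m_FAME = oil * conv * (3 * 296 / 885) = oil * conv * (888/885)
= 617.1 * 0.8659 * 888 / 885
= 536.1582 g
Y = m_FAME / oil * 100 = conv * (888/885) * 100
= 0.8659 * 888 / 885 * 100
= 86.88%

86.88%


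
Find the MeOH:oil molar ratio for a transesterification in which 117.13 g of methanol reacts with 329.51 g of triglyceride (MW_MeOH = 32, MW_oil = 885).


Molar ratio = n_MeOH / n_oil = (MeOH/32) / (oil/885) = (MeOH * 885) / (32 * oil)
= (117.13 * 885) / (32 * 329.51)
= 9.8309

9.8309


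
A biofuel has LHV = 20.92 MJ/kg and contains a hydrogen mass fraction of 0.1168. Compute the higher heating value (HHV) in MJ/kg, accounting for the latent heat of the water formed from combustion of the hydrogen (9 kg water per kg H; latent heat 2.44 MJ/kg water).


HHV = LHV + H_frac * 9 * 2.44
= 20.92 + 0.1168 * 9 * 2.44
= 23.4849 MJ/kg

23.4849 MJ/kg


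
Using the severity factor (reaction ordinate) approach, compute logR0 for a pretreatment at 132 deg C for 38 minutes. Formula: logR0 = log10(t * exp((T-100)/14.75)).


logR0 = log10(t * exp((T - 100) / 14.75))
= log10(38 * exp((132 - 100) / 14.75))
= 2.5220

2.5220


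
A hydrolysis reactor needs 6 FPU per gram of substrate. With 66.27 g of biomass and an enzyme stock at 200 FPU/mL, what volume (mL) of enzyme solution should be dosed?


V = dosage * m_sub / activity
V = 6 * 66.27 / 200
V = 1.9881 mL

1.9881 mL


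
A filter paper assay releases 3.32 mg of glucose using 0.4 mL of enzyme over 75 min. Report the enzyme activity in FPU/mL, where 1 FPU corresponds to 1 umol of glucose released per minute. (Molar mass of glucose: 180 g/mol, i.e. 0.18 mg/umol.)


Activity = glucose_mg / (0.18 mg/umol * V_mL * t_min)
= 3.32 / (0.18 * 0.4 * 75)
= 0.6148 FPU/mL

0.6148 FPU/mL


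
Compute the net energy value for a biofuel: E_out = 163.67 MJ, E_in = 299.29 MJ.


NEV = E_out - E_in
= 163.67 - 299.29
= -135.6200 MJ

-135.6200 MJ


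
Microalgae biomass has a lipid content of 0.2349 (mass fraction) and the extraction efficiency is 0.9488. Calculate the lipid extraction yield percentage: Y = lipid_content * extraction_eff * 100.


Y = lipid_content * extraction_eff * 100
= 0.2349 * 0.9488 * 100
= 22.2873%

22.2873%


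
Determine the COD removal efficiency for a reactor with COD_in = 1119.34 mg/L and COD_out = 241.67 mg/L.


eta = (COD_in - COD_out) / COD_in * 100
= (1119.34 - 241.67) / 1119.34 * 100
= 78.4096%

78.4096%


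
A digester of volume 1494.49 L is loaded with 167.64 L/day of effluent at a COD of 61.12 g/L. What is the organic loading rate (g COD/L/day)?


OLR = Q * S / V
= 167.64 * 61.12 / 1494.49
= 6.8560 g/L/day

6.8560 g/L/day


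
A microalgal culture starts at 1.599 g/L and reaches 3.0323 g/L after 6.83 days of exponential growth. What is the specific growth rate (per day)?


mu = ln(X2/X1) / dt
= ln(3.0323/1.599) / 6.83
= 0.0937 per day

0.0937 per day


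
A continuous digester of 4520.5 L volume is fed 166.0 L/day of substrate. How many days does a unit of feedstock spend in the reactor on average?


HRT = V / Q
= 4520.5 / 166.0
= 27.2319 days

27.2319 days


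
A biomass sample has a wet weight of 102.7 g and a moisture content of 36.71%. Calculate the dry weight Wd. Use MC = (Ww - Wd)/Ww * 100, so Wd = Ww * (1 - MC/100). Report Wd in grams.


Wd = Ww * (1 - MC/100)
= 102.7 * (1 - 36.71/100)
= 64.9988 g

64.9988 g


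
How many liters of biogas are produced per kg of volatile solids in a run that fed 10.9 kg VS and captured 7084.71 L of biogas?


Y = V / VS
= 7084.71 / 10.9
= 649.9734 L/kg VS

649.9734 L/kg VS


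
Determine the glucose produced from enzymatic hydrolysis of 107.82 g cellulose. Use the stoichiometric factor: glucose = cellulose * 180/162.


glucose = cellulose * 180/162
= 107.82 * 180/162
= 119.8000 g

119.8000 g


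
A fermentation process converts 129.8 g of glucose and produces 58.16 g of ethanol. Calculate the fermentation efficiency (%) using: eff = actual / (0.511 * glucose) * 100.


Fermentation efficiency = (actual / (0.511 * glucose)) * 100
= (58.16 / (0.511 * 129.8)) * 100
= 87.6857%

87.6857%


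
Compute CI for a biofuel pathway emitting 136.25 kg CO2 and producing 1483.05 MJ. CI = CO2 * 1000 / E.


CI = CO2 * 1000 / E
= 136.25 * 1000 / 1483.05
= 91.8715 g CO2/MJ

91.8715 g CO2/MJ


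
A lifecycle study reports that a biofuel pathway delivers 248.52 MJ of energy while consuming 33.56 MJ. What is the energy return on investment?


EROI = E_out / E_in
= 248.52 / 33.56
= 7.4052

7.4052


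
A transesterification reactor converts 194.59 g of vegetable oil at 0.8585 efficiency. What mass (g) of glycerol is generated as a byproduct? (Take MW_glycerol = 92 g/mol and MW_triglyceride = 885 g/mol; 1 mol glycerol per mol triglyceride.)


glycerol = oil * conv * (92/885)
= 194.59 * 0.8585 * 92 / 885
= 17.3662 g

17.3662 g


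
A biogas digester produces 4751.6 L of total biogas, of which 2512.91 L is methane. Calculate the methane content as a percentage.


CH4% = V_CH4 / V_total * 100
= 2512.91 / 4751.6 * 100
= 52.8856%

52.8856%


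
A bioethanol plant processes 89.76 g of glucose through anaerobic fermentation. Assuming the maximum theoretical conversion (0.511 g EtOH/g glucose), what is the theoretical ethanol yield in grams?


Theoretical ethanol yield: m_EtOH = 0.511 * m_glucose
m_EtOH = 0.511 * 89.76 = 45.8674 g

45.8674 g


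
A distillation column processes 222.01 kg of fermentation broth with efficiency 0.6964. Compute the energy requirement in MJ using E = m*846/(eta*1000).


E = m * 846 / (eta * 1000)
= 222.01 * 846 / (0.6964 * 1000)
= 269.7020 MJ

269.7020 MJ


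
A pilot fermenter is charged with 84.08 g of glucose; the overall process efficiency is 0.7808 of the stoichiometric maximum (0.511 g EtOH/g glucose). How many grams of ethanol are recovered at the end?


Actual ethanol: m = 0.511 * 84.08 * 0.7808
m = 33.5470 g

33.5470 g


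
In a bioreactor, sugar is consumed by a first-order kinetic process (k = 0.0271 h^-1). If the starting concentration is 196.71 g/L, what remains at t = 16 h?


S = S0 * exp(-k * t)
S = 196.71 * exp(-0.0271 * 16)
S = 127.5018 g/L

127.5018 g/L


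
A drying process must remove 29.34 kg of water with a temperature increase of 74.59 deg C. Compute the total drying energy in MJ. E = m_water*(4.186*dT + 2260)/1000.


E = m_water * (4.186 * dT + 2260) / 1000
= 29.34 * (4.186 * 74.59 + 2260) / 1000
= 75.4693 MJ

75.4693 MJ


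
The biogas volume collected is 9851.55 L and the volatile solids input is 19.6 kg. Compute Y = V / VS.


Y = V / VS
= 9851.55 / 19.6
= 502.6301 L/kg VS

502.6301 L/kg VS


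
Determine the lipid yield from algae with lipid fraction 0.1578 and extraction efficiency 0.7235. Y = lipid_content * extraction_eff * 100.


Y = lipid_content * extraction_eff * 100
= 0.1578 * 0.7235 * 100
= 11.4168%

11.4168%


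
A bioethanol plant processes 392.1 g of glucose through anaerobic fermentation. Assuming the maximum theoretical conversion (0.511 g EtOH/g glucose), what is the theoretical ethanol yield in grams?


Theoretical ethanol yield: m_EtOH = 0.511 * m_glucose
m_EtOH = 0.511 * 392.1 = 200.3631 g

200.3631 g


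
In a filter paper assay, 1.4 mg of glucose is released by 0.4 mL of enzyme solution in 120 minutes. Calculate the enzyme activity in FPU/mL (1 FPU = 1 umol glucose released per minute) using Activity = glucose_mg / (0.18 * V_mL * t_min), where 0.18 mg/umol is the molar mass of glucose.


Activity = glucose_mg / (0.18 mg/umol * V_mL * t_min)
= 1.4 / (0.18 * 0.4 * 120)
= 0.1620 FPU/mL

0.1620 FPU/mL


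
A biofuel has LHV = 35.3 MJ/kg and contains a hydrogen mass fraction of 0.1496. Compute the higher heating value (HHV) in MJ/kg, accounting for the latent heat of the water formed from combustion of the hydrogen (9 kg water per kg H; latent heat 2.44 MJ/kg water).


HHV = LHV + H_frac * 9 * 2.44
= 35.3 + 0.1496 * 9 * 2.44
= 38.5852 MJ/kg

38.5852 MJ/kg


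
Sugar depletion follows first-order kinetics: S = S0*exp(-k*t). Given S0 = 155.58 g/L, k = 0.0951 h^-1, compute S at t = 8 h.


S = S0 * exp(-k * t)
S = 155.58 * exp(-0.0951 * 8)
S = 72.7014 g/L

72.7014 g/L


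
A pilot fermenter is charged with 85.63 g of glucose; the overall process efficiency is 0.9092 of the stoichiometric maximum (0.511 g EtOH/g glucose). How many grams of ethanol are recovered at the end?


Actual ethanol: m = 0.511 * 85.63 * 0.9092
m = 39.7838 g

39.7838 g


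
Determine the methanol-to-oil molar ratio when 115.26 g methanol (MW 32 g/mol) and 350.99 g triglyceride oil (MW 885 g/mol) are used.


Molar ratio = n_MeOH / n_oil = (MeOH/32) / (oil/885) = (MeOH * 885) / (32 * oil)
= (115.26 * 885) / (32 * 350.99)
= 9.0819

9.0819


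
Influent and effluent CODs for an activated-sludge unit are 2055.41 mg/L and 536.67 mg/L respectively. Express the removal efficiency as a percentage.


eta = (COD_in - COD_out) / COD_in * 100
= (2055.41 - 536.67) / 2055.41 * 100
= 73.8899%

73.8899%


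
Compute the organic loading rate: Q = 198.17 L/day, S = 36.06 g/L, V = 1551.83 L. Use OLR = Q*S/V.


OLR = Q * S / V
= 198.17 * 36.06 / 1551.83
= 4.6049 g/L/day

4.6049 g/L/day


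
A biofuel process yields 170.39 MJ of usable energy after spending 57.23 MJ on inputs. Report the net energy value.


NEV = E_out - E_in
= 170.39 - 57.23
= 113.1600 MJ

113.1600 MJ


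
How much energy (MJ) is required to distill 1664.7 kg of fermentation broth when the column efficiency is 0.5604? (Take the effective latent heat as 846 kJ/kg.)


E = m * 846 / (eta * 1000)
= 1664.7 * 846 / (0.5604 * 1000)
= 2513.0910 MJ

2513.0910 MJ


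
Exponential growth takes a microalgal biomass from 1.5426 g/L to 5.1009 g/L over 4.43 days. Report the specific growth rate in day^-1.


mu = ln(X2/X1) / dt
= ln(5.1009/1.5426) / 4.43
= 0.2700 per day

0.2700 per day


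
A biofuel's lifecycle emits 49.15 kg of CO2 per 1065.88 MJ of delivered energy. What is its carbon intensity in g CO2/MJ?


CI = CO2 * 1000 / E
= 49.15 * 1000 / 1065.88
= 46.1121 g CO2/MJ

46.1121 g CO2/MJ


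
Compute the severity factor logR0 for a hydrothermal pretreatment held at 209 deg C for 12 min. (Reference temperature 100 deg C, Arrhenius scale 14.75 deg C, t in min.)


logR0 = log10(t * exp((T - 100) / 14.75))
= log10(12 * exp((209 - 100) / 14.75))
= 4.2885

4.2885


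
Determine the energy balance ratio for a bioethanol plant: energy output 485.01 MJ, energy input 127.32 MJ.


EROI = E_out / E_in
= 485.01 / 127.32
= 3.8094

3.8094


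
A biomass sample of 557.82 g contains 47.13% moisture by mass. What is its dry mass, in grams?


Wd = Ww * (1 - MC/100)
= 557.82 * (1 - 47.13/100)
= 294.9194 g

294.9194 g


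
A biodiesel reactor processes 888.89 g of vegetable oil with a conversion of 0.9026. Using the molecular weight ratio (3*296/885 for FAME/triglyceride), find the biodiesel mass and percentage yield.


m_FAME = oil * conv * (3 * 296 / 885) = oil * conv * (888/885)
= 888.89 * 0.9026 * 888 / 885
= 805.0318 g
Y = m_FAME / oil * 100 = conv * (888/885) * 100
= 0.9026 * 888 / 885 * 100
= 90.57%

805.0318 g FAME; Y = 90.57%


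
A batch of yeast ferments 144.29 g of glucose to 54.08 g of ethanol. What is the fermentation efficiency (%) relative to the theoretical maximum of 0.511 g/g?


Fermentation efficiency = (actual / (0.511 * glucose)) * 100
= (54.08 / (0.511 * 144.29)) * 100
= 73.3465%

73.3465%


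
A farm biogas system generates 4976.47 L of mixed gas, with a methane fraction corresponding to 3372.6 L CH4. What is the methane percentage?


CH4% = V_CH4 / V_total * 100
= 3372.6 / 4976.47 * 100
= 67.7709%

67.7709%


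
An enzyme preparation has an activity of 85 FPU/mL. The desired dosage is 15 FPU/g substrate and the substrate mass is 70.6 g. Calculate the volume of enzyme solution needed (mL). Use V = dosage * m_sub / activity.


V = dosage * m_sub / activity
V = 15 * 70.6 / 85
V = 12.4588 mL

12.4588 mL


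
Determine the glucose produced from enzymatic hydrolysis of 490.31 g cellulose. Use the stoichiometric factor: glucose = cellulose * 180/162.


glucose = cellulose * 180/162
= 490.31 * 180/162
= 544.7889 g

544.7889 g


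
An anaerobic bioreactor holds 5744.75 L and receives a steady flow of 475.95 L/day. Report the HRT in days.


HRT = V / Q
= 5744.75 / 475.95
= 12.0701 days

12.0701 days


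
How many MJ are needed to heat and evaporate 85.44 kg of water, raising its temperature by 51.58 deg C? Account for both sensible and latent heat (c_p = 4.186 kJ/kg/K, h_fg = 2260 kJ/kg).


E = m_water * (4.186 * dT + 2260) / 1000
= 85.44 * (4.186 * 51.58 + 2260) / 1000
= 211.5421 MJ

211.5421 MJ


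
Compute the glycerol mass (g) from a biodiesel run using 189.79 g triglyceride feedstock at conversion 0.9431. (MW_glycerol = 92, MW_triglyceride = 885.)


glycerol = oil * conv * (92/885)
= 189.79 * 0.9431 * 92 / 885
= 18.6070 g

18.6070 g


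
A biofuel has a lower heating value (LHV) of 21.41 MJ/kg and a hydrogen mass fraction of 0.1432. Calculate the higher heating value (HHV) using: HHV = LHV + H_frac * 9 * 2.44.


HHV = LHV + H_frac * 9 * 2.44
= 21.41 + 0.1432 * 9 * 2.44
= 24.5547 MJ/kg

24.5547 MJ/kg


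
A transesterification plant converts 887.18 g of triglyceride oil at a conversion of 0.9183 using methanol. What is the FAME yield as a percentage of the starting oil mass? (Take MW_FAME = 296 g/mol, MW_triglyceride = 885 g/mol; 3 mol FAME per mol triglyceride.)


m_FAME = oil * conv * (3 * 296 / 885) = oil * conv * (888/885)
= 887.18 * 0.9183 * 888 / 885
= 817.4591 g
Y = m_FAME / oil * 100 = conv * (888/885) * 100
= 0.9183 * 888 / 885 * 100
= 92.14%

92.14%


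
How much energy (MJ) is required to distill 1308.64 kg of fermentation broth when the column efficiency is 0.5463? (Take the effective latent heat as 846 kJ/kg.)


E = m * 846 / (eta * 1000)
= 1308.64 * 846 / (0.5463 * 1000)
= 2026.5595 MJ

2026.5595 MJ


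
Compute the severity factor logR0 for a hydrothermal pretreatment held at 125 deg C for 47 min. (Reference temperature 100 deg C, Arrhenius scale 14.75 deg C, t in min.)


logR0 = log10(t * exp((T - 100) / 14.75))
= log10(47 * exp((125 - 100) / 14.75))
= 2.4082

2.4082


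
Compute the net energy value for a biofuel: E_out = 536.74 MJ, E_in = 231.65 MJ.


NEV = E_out - E_in
= 536.74 - 231.65
= 305.0900 MJ

305.0900 MJ


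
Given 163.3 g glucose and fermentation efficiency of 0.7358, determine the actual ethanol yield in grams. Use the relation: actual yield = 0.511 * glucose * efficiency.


Actual ethanol: m = 0.511 * 163.3 * 0.7358
m = 61.3998 g

61.3998 g


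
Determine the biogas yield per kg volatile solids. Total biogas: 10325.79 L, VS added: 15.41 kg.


Y = V / VS
= 10325.79 / 15.41
= 670.0707 L/kg VS

670.0707 L/kg VS


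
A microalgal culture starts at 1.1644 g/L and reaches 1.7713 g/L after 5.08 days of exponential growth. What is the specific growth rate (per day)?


mu = ln(X2/X1) / dt
= ln(1.7713/1.1644) / 5.08
= 0.0826 per day

0.0826 per day


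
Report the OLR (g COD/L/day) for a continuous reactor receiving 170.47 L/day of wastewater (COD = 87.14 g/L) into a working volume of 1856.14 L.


OLR = Q * S / V
= 170.47 * 87.14 / 1856.14
= 8.0030 g/L/day

8.0030 g/L/day


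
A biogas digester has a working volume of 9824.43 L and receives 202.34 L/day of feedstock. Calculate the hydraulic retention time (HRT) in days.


HRT = V / Q
= 9824.43 / 202.34
= 48.5541 days

48.5541 days


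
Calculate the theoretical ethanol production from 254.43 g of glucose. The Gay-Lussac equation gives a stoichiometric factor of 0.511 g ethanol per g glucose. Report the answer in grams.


Theoretical ethanol yield: m_EtOH = 0.511 * m_glucose
m_EtOH = 0.511 * 254.43 = 130.0137 g

130.0137 g


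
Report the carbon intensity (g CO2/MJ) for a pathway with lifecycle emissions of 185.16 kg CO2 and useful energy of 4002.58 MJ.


CI = CO2 * 1000 / E
= 185.16 * 1000 / 4002.58
= 46.2602 g CO2/MJ

46.2602 g CO2/MJ


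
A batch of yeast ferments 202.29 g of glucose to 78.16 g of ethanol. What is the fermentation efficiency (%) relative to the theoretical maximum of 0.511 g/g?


Fermentation efficiency = (actual / (0.511 * glucose)) * 100
= (78.16 / (0.511 * 202.29)) * 100
= 75.6117%

75.6117%


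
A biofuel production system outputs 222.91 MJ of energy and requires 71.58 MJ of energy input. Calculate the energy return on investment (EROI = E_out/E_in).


EROI = E_out / E_in
= 222.91 / 71.58
= 3.1141

3.1141


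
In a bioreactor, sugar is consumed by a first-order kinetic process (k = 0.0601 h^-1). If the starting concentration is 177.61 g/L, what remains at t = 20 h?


S = S0 * exp(-k * t)
S = 177.61 * exp(-0.0601 * 20)
S = 53.3882 g/L

53.3882 g/L


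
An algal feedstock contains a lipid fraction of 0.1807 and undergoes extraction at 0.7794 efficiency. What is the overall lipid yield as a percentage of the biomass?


Y = lipid_content * extraction_eff * 100
= 0.1807 * 0.7794 * 100
= 14.0838%

14.0838%


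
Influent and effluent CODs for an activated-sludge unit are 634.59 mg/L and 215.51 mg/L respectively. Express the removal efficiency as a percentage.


eta = (COD_in - COD_out) / COD_in * 100
= (634.59 - 215.51) / 634.59 * 100
= 66.0395%

66.0395%


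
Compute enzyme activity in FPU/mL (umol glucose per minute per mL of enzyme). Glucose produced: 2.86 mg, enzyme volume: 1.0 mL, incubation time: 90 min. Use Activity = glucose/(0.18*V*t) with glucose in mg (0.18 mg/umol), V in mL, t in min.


Activity = glucose_mg / (0.18 mg/umol * V_mL * t_min)
= 2.86 / (0.18 * 1.0 * 90)
= 0.1765 FPU/mL

0.1765 FPU/mL


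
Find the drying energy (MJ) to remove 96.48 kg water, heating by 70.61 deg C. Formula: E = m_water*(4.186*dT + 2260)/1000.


E = m_water * (4.186 * dT + 2260) / 1000
= 96.48 * (4.186 * 70.61 + 2260) / 1000
= 246.5617 MJ

246.5617 MJ


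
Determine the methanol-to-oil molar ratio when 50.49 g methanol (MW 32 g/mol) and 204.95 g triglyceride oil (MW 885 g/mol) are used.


Molar ratio = n_MeOH / n_oil = (MeOH/32) / (oil/885) = (MeOH * 885) / (32 * oil)
= (50.49 * 885) / (32 * 204.95)
= 6.8132

6.8132


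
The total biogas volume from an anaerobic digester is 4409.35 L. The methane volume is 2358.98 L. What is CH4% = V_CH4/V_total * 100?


CH4% = V_CH4 / V_total * 100
= 2358.98 / 4409.35 * 100
= 53.4995%

53.4995%


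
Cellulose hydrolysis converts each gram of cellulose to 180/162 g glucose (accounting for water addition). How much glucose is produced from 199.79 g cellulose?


glucose = cellulose * 180/162
= 199.79 * 180/162
= 221.9889 g

221.9889 g


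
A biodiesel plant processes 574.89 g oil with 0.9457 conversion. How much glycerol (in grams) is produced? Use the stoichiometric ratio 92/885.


glycerol = oil * conv * (92/885)
= 574.89 * 0.9457 * 92 / 885
= 56.5175 g

56.5175 g


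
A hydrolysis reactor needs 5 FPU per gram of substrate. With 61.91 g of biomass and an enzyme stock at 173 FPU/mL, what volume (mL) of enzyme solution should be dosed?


V = dosage * m_sub / activity
V = 5 * 61.91 / 173
V = 1.7893 mL

1.7893 mL


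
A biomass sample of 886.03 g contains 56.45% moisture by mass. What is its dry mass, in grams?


Wd = Ww * (1 - MC/100)
= 886.03 * (1 - 56.45/100)
= 385.8661 g

385.8661 g


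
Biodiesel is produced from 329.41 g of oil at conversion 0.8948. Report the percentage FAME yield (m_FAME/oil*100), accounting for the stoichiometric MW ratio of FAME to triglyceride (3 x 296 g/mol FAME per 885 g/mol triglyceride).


m_FAME = oil * conv * (3 * 296 / 885) = oil * conv * (888/885)
= 329.41 * 0.8948 * 888 / 885
= 295.7552 g
Y = m_FAME / oil * 100 = conv * (888/885) * 100
= 0.8948 * 888 / 885 * 100
= 89.78%

89.78%


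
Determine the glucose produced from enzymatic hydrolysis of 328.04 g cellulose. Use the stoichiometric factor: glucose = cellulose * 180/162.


glucose = cellulose * 180/162
= 328.04 * 180/162
= 364.4889 g

364.4889 g


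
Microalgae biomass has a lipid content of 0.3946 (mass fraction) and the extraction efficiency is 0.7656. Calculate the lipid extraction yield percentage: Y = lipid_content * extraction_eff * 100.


Y = lipid_content * extraction_eff * 100
= 0.3946 * 0.7656 * 100
= 30.2106%

30.2106%


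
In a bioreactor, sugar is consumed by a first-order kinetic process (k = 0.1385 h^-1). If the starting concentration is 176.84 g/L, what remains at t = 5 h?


S = S0 * exp(-k * t)
S = 176.84 * exp(-0.1385 * 5)
S = 88.4772 g/L

88.4772 g/L


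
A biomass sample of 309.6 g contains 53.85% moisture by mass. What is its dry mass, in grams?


Wd = Ww * (1 - MC/100)
= 309.6 * (1 - 53.85/100)
= 142.8804 g

142.8804 g


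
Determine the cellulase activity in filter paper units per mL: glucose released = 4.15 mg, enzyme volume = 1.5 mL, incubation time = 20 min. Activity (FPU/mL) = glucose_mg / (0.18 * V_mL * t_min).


Activity = glucose_mg / (0.18 mg/umol * V_mL * t_min)
= 4.15 / (0.18 * 1.5 * 20)
= 0.7685 FPU/mL

0.7685 FPU/mL


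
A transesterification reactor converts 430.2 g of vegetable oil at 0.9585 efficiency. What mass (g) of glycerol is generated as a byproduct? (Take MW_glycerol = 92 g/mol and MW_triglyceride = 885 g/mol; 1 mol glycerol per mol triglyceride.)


glycerol = oil * conv * (92/885)
= 430.2 * 0.9585 * 92 / 885
= 42.8654 g

42.8654 g


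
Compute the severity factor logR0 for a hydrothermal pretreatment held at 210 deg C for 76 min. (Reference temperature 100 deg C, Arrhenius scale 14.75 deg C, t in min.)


logR0 = log10(t * exp((T - 100) / 14.75))
= log10(76 * exp((210 - 100) / 14.75))
= 5.1196

5.1196


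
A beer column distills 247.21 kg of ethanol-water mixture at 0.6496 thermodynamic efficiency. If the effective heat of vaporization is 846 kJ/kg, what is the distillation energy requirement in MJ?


E = m * 846 / (eta * 1000)
= 247.21 * 846 / (0.6496 * 1000)
= 321.9514 MJ

321.9514 MJ


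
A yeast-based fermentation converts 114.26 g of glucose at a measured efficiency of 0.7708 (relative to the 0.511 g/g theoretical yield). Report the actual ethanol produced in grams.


Actual ethanol: m = 0.511 * 114.26 * 0.7708
m = 45.0046 g

45.0046 g


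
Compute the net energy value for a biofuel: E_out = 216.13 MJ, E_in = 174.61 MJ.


NEV = E_out - E_in
= 216.13 - 174.61
= 41.5200 MJ

41.5200 MJ


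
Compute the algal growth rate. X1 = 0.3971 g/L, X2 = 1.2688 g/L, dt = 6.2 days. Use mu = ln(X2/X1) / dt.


mu = ln(X2/X1) / dt
= ln(1.2688/0.3971) / 6.2
= 0.1874 per day

0.1874 per day


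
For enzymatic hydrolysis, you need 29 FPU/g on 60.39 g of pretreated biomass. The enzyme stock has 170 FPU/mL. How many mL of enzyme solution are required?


V = dosage * m_sub / activity
V = 29 * 60.39 / 170
V = 10.3018 mL

10.3018 mL


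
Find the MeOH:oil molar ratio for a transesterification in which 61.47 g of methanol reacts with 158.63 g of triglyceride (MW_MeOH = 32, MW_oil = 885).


Molar ratio = n_MeOH / n_oil = (MeOH/32) / (oil/885) = (MeOH * 885) / (32 * oil)
= (61.47 * 885) / (32 * 158.63)
= 10.7169

10.7169


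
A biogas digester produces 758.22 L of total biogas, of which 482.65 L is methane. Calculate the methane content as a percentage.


CH4% = V_CH4 / V_total * 100
= 482.65 / 758.22 * 100
= 63.6557%

63.6557%


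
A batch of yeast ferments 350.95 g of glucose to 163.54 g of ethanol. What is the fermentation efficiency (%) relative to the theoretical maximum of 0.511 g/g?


Fermentation efficiency = (actual / (0.511 * glucose)) * 100
= (163.54 / (0.511 * 350.95)) * 100
= 91.1922%

91.1922%


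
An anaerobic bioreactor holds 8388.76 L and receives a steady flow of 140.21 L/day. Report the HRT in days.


HRT = V / Q
= 8388.76 / 140.21
= 59.8300 days

59.8300 days


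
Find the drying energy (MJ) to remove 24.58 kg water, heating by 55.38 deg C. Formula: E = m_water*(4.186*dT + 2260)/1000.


E = m_water * (4.186 * dT + 2260) / 1000
= 24.58 * (4.186 * 55.38 + 2260) / 1000
= 61.2490 MJ

61.2490 MJ


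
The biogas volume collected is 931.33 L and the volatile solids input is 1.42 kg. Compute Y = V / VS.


Y = V / VS
= 931.33 / 1.42
= 655.8662 L/kg VS

655.8662 L/kg VS


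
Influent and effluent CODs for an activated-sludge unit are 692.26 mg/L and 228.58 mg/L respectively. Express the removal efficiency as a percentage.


eta = (COD_in - COD_out) / COD_in * 100
= (692.26 - 228.58) / 692.26 * 100
= 66.9806%

66.9806%


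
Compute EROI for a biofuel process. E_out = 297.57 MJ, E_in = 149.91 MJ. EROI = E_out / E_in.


EROI = E_out / E_in
= 297.57 / 149.91
= 1.9850

1.9850


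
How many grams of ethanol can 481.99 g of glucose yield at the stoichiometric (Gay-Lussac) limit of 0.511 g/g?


Theoretical ethanol yield: m_EtOH = 0.511 * m_glucose
m_EtOH = 0.511 * 481.99 = 246.2969 g

246.2969 g


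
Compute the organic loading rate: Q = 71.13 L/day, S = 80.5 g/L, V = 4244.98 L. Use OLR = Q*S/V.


OLR = Q * S / V
= 71.13 * 80.5 / 4244.98
= 1.3489 g/L/day

1.3489 g/L/day


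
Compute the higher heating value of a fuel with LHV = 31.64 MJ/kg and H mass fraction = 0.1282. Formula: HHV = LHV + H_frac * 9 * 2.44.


HHV = LHV + H_frac * 9 * 2.44
= 31.64 + 0.1282 * 9 * 2.44
= 34.4553 MJ/kg

34.4553 MJ/kg


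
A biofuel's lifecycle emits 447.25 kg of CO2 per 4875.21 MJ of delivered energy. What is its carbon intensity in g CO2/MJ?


CI = CO2 * 1000 / E
= 447.25 * 1000 / 4875.21
= 91.7396 g CO2/MJ

91.7396 g CO2/MJ


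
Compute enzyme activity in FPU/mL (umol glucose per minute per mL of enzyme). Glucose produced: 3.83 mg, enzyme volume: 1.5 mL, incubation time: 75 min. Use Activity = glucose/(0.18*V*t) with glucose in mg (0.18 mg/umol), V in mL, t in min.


Activity = glucose_mg / (0.18 mg/umol * V_mL * t_min)
= 3.83 / (0.18 * 1.5 * 75)
= 0.1891 FPU/mL

0.1891 FPU/mL


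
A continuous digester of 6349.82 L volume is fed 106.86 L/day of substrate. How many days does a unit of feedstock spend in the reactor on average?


HRT = V / Q
= 6349.82 / 106.86
= 59.4219 days

59.4219 days


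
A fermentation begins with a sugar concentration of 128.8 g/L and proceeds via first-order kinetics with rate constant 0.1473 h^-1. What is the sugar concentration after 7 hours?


S = S0 * exp(-k * t)
S = 128.8 * exp(-0.1473 * 7)
S = 45.9319 g/L

45.9319 g/L


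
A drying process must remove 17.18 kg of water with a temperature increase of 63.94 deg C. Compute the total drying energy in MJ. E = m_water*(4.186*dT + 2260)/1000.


E = m_water * (4.186 * dT + 2260) / 1000
= 17.18 * (4.186 * 63.94 + 2260) / 1000
= 43.4251 MJ

43.4251 MJ


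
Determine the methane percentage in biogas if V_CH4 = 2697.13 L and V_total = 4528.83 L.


CH4% = V_CH4 / V_total * 100
= 2697.13 / 4528.83 * 100
= 59.5547%

59.5547%


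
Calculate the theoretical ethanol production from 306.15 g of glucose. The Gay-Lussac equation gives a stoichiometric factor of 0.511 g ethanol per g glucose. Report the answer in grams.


Theoretical ethanol yield: m_EtOH = 0.511 * m_glucose
m_EtOH = 0.511 * 306.15 = 156.4426 g

156.4426 g


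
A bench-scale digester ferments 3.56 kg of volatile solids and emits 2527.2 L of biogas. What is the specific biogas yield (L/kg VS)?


Y = V / VS
= 2527.2 / 3.56
= 709.8876 L/kg VS

709.8876 L/kg VS


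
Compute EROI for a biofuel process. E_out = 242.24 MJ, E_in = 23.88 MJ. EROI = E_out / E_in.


EROI = E_out / E_in
= 242.24 / 23.88
= 10.1441

10.1441


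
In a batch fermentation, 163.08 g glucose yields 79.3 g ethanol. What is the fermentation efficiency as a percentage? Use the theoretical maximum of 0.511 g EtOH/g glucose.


Fermentation efficiency = (actual / (0.511 * glucose)) * 100
= (79.3 / (0.511 * 163.08)) * 100
= 95.1594%

95.1594%


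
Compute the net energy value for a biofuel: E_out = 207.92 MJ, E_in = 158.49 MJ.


NEV = E_out - E_in
= 207.92 - 158.49
= 49.4300 MJ

49.4300 MJ


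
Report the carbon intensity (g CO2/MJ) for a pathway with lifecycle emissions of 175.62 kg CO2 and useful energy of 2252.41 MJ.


CI = CO2 * 1000 / E
= 175.62 * 1000 / 2252.41
= 77.9698 g CO2/MJ

77.9698 g CO2/MJ


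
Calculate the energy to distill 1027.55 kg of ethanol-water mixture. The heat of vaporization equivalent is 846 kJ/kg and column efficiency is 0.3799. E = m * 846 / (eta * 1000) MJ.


E = m * 846 / (eta * 1000)
= 1027.55 * 846 / (0.3799 * 1000)
= 2288.2530 MJ

2288.2530 MJ


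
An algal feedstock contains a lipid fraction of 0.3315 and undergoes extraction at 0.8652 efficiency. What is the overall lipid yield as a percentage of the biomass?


Y = lipid_content * extraction_eff * 100
= 0.3315 * 0.8652 * 100
= 28.6814%

28.6814%


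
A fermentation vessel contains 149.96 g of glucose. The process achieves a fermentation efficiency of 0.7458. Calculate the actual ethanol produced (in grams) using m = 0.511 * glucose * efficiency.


Actual ethanol: m = 0.511 * 149.96 * 0.7458
m = 57.1503 g

57.1503 g


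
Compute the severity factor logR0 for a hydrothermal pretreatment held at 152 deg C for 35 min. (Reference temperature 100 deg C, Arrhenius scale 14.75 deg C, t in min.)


logR0 = log10(t * exp((T - 100) / 14.75))
= log10(35 * exp((152 - 100) / 14.75))
= 3.0751

3.0751
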